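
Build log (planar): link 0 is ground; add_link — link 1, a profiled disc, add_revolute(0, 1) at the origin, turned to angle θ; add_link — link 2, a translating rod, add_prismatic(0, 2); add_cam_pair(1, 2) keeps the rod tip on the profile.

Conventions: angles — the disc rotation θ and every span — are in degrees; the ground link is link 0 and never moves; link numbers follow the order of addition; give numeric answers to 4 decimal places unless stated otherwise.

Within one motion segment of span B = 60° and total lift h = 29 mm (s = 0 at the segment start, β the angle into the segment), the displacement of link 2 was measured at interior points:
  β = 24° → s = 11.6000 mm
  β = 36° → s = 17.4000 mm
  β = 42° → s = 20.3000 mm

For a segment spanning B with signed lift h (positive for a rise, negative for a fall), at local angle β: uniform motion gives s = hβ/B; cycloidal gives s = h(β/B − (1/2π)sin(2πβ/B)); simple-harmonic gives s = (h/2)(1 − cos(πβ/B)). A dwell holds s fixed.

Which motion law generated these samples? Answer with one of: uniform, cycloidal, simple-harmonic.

candidates at β/B = r: uniform s = h·r (linear in β); cycloidal s = h·(r − sin(2πr)/(2π)); simple-harmonic s = (h/2)(1 − cos(πr))
β=24°: printed 11.6000 | uniform 11.6000, cycloidal 8.8871, simple-harmonic 10.0193
β=36°: printed 17.4000 | uniform 17.4000, cycloidal 20.1129, simple-harmonic 18.9807
β=42°: printed 20.3000 | uniform 20.3000, cycloidal 24.6896, simple-harmonic 23.0229
only one law matches every sample → uniform

uniform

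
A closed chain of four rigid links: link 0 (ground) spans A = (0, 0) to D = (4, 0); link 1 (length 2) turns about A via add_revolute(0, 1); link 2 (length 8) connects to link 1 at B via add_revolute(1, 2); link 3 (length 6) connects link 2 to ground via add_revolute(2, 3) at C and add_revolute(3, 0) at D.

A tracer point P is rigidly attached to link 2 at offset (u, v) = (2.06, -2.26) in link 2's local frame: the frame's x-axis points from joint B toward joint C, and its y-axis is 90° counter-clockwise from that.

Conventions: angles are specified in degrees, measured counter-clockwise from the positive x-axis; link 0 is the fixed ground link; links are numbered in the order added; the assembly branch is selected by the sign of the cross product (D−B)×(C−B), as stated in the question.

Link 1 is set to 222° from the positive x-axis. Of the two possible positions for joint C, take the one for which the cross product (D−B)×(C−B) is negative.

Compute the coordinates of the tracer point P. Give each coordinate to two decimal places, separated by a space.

A=(0,0), D=(4.00,0)
B = A + 2.00·(cos222°, sin222°) = (-1.4863, -1.3383)
|BD| = 5.6472
circle(B,8.00) ∩ circle(D,6.00): a=5.3027, h=5.9901
  candidates: C₊=(2.2458,5.7378) cross=33.827; C₋=(5.0849,-5.9011) cross=-33.827
  branch - wants cross < 0 → take C=(5.0849,-5.9011) (cross=-33.827)
ex = (C−B)/|BC| = (0.8214,-0.5704); ey = (0.5704,0.8214)
P = B + 2.06·ex + -2.26·ey = (-1.0832,-4.3696)

-1.08 -4.37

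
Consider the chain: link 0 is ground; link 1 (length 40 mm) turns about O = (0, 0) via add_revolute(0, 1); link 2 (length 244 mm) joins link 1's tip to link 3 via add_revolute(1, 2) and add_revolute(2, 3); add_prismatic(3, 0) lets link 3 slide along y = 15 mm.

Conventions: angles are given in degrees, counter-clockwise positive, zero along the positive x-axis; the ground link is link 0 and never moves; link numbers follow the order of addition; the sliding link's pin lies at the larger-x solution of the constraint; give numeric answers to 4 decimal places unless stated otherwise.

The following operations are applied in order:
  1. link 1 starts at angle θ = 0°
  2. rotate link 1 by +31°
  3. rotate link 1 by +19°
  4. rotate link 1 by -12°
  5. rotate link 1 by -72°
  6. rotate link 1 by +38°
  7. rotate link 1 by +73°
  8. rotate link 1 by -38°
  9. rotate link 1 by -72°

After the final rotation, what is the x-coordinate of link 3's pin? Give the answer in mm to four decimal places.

geometry: r = 40 mm, L = 244 mm, e = 15 mm; θ starts at 0°
rotate link 1 by +31°: θ ← 0° +31° = 31°
rotate link 1 by +19°: θ ← 31° +19° = 50°
rotate link 1 by -12°: θ ← 50° -12° = 38°
rotate link 1 by -72°: θ ← 38° -72° = -34°
rotate link 1 by +38°: θ ← -34° +38° = 4°
rotate link 1 by +73°: θ ← 4° +73° = 77°
rotate link 1 by -38°: θ ← 77° -38° = 39°
rotate link 1 by -72°: θ ← 39° -72° = -33°
crank pin P = (r cos θ, r sin θ) = (33.546823, -21.785561)
h = r sin θ − e = -21.785561 − 15 = -36.785561
x = r cos θ + √(L² − h²) = 33.546823 + 241.211157 = 274.757980

274.7580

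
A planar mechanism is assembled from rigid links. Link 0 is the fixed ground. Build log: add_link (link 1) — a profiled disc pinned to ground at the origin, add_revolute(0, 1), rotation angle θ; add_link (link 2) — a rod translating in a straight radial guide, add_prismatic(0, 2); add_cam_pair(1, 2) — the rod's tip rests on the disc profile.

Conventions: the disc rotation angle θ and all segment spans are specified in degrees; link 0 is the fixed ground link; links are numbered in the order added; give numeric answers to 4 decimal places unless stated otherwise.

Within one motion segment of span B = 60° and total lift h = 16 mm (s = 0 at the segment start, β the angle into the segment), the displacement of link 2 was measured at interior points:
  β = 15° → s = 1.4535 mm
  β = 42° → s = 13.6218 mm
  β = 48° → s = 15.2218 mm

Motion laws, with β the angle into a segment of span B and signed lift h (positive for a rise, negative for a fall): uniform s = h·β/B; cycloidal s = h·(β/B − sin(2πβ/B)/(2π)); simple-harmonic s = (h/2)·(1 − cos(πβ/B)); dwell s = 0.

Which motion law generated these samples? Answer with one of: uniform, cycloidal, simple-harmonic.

candidates at β/B = r: uniform s = h·r (linear in β); cycloidal s = h·(r − sin(2πr)/(2π)); simple-harmonic s = (h/2)(1 − cos(πr))
β=15°: printed 1.4535 | uniform 4.0000, cycloidal 1.4535, simple-harmonic 2.3431
β=42°: printed 13.6218 | uniform 11.2000, cycloidal 13.6218, simple-harmonic 12.7023
β=48°: printed 15.2218 | uniform 12.8000, cycloidal 15.2218, simple-harmonic 14.4721
only one law matches every sample → cycloidal

cycloidal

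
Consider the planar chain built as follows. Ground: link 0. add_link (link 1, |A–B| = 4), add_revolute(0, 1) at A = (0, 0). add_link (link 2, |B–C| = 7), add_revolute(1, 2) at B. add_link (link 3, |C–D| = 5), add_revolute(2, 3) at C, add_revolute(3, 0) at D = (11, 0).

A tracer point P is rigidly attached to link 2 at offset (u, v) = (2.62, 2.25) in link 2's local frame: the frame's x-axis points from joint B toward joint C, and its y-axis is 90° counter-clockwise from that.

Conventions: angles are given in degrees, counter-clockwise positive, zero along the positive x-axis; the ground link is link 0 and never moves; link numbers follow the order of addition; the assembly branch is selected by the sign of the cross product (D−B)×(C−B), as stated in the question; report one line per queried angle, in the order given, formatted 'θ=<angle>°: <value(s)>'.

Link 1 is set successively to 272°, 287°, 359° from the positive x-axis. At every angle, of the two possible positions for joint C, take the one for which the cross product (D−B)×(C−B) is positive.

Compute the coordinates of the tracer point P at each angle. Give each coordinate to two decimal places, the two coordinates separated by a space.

A=(0,0), D=(11.00,0)
θ=272°: B = A + 4.00·(cos272°, sin272°) = (0.1396, -3.9976)
θ=272°: |BD| = 11.5728
θ=272°: circle(B,7.00) ∩ circle(D,5.00): a=6.8233, h=1.5629
θ=272°:   candidates: C₊=(6.0030,-0.1739) cross=18.087; C₋=(7.0828,-3.1073) cross=-18.087
θ=272°:   branch + wants cross > 0 → take C=(6.0030,-0.1739) (cross=18.087)
θ=272°: ex = (C−B)/|BC| = (0.8376,0.5462); ey = (-0.5462,0.8376)
θ=272°: P = B + 2.62·ex + 2.25·ey = (1.1052,-0.6818)
θ=287°: B = A + 4.00·(cos287°, sin287°) = (1.1695, -3.8252)
θ=287°: |BD| = 10.5485
θ=287°: circle(B,7.00) ∩ circle(D,5.00): a=6.4119, h=2.8086
θ=287°:   candidates: C₊=(6.1264,1.1173) cross=29.626; C₋=(8.1634,-4.1175) cross=-29.626
θ=287°:   branch + wants cross > 0 → take C=(6.1264,1.1173) (cross=29.626)
θ=287°: ex = (C−B)/|BC| = (0.7081,0.7061); ey = (-0.7061,0.7081)
θ=287°: P = B + 2.62·ex + 2.25·ey = (1.4361,-0.3820)
θ=359°: B = A + 4.00·(cos359°, sin359°) = (3.9994, -0.0698)
θ=359°: |BD| = 7.0010
θ=359°: circle(B,7.00) ∩ circle(D,5.00): a=5.2145, h=4.6700
θ=359°:   candidates: C₊=(9.1671,4.6519) cross=32.694; C₋=(9.2602,-4.6876) cross=-32.694
θ=359°:   branch + wants cross > 0 → take C=(9.1671,4.6519) (cross=32.694)
θ=359°: ex = (C−B)/|BC| = (0.7382,0.6745); ey = (-0.6745,0.7382)
θ=359°: P = B + 2.62·ex + 2.25·ey = (4.4159,3.3585)

θ=272°: 1.11 -0.68
θ=287°: 1.44 -0.38
θ=359°: 4.42 3.36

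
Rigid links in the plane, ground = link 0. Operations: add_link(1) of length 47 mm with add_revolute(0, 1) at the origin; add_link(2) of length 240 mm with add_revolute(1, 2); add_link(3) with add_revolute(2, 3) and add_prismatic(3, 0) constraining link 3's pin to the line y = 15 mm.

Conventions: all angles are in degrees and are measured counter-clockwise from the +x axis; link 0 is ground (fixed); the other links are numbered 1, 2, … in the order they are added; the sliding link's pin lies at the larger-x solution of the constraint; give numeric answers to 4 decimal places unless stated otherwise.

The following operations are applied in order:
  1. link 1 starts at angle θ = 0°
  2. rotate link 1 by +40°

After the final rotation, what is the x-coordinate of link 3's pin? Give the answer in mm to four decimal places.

geometry: r = 47 mm, L = 240 mm, e = 15 mm; θ starts at 0°
rotate link 1 by +40°: θ ← 0° +40° = 40°
crank pin P = (r cos θ, r sin θ) = (36.004089, 30.211018)
h = r sin θ − e = 30.211018 − 15 = 15.211018
x = r cos θ + √(L² − h²) = 36.004089 + 239.517484 = 275.521572

275.5216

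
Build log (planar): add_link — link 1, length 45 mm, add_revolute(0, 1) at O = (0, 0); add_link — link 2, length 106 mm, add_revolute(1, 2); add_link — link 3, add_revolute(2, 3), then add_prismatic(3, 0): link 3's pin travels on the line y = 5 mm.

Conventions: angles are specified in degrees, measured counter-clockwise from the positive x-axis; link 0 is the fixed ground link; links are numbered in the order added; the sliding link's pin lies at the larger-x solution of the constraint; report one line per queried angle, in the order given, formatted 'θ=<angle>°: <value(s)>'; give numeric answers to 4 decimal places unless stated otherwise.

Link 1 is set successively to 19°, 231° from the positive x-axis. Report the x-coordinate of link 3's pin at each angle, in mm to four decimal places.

geometry: r = 45 mm, L = 106 mm, e = 5 mm
θ=19°: crank pin P = (r cos θ, r sin θ) = (42.548336, 14.650567)
θ=19°: h = r sin θ − e = 14.650567 − 5 = 9.650567
θ=19°: x = r cos θ + √(L² − h²) = 42.548336 + 105.559777 = 148.108113
θ=231°: crank pin P = (r cos θ, r sin θ) = (-28.319418, -34.971568)
θ=231°: h = r sin θ − e = -34.971568 − 5 = -39.971568
θ=231°: x = r cos θ + √(L² − h²) = -28.319418 + 98.174710 = 69.855293

θ=19°: 148.1081
θ=231°: 69.8553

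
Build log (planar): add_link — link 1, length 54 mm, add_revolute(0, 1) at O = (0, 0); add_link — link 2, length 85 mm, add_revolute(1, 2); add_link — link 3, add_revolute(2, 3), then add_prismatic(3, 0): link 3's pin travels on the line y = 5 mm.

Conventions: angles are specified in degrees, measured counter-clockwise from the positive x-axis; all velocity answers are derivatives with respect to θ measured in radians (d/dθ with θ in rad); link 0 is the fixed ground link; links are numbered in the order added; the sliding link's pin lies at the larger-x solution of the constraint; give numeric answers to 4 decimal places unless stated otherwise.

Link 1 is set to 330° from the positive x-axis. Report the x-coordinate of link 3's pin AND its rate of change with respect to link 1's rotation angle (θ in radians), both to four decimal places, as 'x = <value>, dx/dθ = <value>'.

geometry: r = 54 mm, L = 85 mm, e = 5 mm
crank pin P = (r cos θ, r sin θ) = (46.765372, -27.000000)
h = r sin θ − e = -27.000000 − 5 = -32.000000
x = r cos θ + √(L² − h²) = 46.765372 + 78.746428 = 125.511800
dx/dθ = −r sin θ − h·r cos θ/√(L² − h²) (θ in radians; h = -32.000000) = 46.003934

x = 125.5118, dx/dθ = 46.0039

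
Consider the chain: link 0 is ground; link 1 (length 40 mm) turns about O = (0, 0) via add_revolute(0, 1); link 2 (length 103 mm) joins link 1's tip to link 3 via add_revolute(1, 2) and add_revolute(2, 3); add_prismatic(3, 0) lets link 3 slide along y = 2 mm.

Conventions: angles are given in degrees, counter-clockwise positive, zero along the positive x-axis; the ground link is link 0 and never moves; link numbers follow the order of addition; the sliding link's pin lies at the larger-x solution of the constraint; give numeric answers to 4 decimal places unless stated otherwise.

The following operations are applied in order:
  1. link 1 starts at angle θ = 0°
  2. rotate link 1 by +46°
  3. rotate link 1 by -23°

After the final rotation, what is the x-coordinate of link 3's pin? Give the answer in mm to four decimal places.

geometry: r = 40 mm, L = 103 mm, e = 2 mm; θ starts at 0°
rotate link 1 by +46°: θ ← 0° +46° = 46°
rotate link 1 by -23°: θ ← 46° -23° = 23°
crank pin P = (r cos θ, r sin θ) = (36.820194, 15.629245)
h = r sin θ − e = 15.629245 − 2 = 13.629245
x = r cos θ + √(L² − h²) = 36.820194 + 102.094288 = 138.914482

138.9145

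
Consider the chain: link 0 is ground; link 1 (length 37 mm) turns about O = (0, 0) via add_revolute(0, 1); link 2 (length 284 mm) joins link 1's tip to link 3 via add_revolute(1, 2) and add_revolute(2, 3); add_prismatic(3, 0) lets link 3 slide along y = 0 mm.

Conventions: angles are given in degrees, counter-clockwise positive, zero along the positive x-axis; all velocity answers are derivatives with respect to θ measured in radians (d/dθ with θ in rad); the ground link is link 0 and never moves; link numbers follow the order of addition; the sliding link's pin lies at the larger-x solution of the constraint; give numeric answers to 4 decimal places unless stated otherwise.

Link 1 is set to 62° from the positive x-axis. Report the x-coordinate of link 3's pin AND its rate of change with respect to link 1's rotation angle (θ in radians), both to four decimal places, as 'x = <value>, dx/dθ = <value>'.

geometry: r = 37 mm, L = 284 mm, e = 0 mm
crank pin P = (r cos θ, r sin θ) = (17.370448, 32.669061)
h = r sin θ − e = 32.669061 − 0 = 32.669061
x = r cos θ + √(L² − h²) = 17.370448 + 282.114751 = 299.485198
dx/dθ = −r sin θ − h·r cos θ/√(L² − h²) (θ in radians; h = 32.669061) = -34.680569

x = 299.4852, dx/dθ = -34.6806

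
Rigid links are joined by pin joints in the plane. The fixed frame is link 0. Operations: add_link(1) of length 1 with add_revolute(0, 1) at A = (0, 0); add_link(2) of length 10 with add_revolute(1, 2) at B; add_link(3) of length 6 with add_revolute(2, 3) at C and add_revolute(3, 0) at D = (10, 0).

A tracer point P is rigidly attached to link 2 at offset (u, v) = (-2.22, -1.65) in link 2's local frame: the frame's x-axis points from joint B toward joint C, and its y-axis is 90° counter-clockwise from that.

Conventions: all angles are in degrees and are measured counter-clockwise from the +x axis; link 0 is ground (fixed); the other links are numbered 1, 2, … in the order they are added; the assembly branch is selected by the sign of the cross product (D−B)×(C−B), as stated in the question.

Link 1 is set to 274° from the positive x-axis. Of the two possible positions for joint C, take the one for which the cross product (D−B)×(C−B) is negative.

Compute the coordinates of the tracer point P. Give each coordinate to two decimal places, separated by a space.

A=(0,0), D=(10.00,0)
B = A + 1.00·(cos274°, sin274°) = (0.0698, -0.9976)
|BD| = 9.9802
circle(B,10.00) ∩ circle(D,6.00): a=8.1965, h=5.7287
  candidates: C₊=(7.6526,5.5217) cross=57.174; C₋=(8.7978,-5.8783) cross=-57.174
  branch - wants cross < 0 → take C=(8.7978,-5.8783) (cross=-57.174)
ex = (C−B)/|BC| = (0.8728,-0.4881); ey = (0.4881,0.8728)
P = B + -2.22·ex + -1.65·ey = (-2.6732,-1.3542)

-2.67 -1.35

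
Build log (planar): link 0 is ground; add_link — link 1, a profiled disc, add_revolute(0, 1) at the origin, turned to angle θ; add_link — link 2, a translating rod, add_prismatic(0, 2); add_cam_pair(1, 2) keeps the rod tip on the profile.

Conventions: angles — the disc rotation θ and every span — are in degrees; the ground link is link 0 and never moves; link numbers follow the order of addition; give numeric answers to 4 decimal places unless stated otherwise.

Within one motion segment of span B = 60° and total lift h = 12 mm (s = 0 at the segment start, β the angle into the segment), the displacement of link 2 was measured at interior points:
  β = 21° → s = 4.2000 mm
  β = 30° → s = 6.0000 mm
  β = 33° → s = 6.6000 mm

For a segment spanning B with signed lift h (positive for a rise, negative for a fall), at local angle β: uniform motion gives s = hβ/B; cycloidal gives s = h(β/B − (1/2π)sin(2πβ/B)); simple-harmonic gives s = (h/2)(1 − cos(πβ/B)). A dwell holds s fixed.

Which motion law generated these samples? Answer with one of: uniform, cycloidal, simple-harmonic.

candidates at β/B = r: uniform s = h·r (linear in β); cycloidal s = h·(r − sin(2πr)/(2π)); simple-harmonic s = (h/2)(1 − cos(πr))
β=21°: printed 4.2000 | uniform 4.2000, cycloidal 2.6549, simple-harmonic 3.2761
β=30°: printed 6.0000 | uniform 6.0000, cycloidal 6.0000, simple-harmonic 6.0000
β=33°: printed 6.6000 | uniform 6.6000, cycloidal 7.1902, simple-harmonic 6.9386
only one law matches every sample → uniform

uniform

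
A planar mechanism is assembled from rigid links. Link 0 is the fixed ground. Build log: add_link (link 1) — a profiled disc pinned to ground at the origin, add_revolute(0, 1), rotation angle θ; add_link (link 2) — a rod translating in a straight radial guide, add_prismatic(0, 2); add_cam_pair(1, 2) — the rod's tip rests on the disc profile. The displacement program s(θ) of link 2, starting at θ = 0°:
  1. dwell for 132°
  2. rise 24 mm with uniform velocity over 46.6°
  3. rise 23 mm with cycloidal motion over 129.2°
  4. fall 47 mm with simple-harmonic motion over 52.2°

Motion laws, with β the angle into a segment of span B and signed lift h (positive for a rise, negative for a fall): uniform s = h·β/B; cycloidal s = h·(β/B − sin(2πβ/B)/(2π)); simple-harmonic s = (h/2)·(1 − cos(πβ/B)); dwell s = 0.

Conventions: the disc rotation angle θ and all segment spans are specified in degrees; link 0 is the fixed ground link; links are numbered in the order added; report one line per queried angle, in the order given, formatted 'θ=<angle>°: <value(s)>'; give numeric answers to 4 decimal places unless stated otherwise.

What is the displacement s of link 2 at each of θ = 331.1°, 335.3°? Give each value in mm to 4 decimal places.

seg 1 [0°–132°] dwell: s stays 0.0000
seg 2 [132°–178.6°] uniform, h=24: full span → s += 24 → s = 24.0000
seg 3 [178.6°–307.8°] cycloidal, h=23: full span → s += 23 → s = 47.0000
seg 4 [307.8°–360°] simple-harmonic, h=-47: θ=331.1° here. β=23.3, B=52.2. -47/2·(1 − cos(π·0.4464)) = -19.5586 → s = 27.4414
seg 4 [307.8°–360°] simple-harmonic, h=-47: θ=335.3° here. β=27.5, B=52.2. -47/2·(1 − cos(π·0.5268)) = -25.4777 → s = 21.5223

θ=331.1°: 27.4414
θ=335.3°: 21.5223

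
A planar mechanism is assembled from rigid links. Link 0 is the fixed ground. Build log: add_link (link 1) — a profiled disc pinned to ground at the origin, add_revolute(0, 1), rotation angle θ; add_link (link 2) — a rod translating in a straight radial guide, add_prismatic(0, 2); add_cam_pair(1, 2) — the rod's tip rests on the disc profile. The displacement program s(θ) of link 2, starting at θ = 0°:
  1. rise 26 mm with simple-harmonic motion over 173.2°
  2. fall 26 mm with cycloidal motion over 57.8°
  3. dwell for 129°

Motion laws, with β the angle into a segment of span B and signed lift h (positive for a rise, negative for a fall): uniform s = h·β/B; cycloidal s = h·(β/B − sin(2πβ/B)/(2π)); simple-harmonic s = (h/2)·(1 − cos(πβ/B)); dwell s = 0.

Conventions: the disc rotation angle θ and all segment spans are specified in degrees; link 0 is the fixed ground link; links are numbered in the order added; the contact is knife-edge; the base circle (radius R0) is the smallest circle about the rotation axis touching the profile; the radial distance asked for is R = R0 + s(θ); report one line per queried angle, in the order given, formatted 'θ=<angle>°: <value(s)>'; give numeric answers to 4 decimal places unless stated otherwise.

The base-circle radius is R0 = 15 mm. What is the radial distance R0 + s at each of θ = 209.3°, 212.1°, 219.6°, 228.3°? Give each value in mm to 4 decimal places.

seg 1 [0°–173.2°] simple-harmonic, h=26: full span → s += 26 → s = 26.0000
seg 2 [173.2°–231°] cycloidal, h=-26: θ=209.3° here. β=36.1, B=57.8. -26·(0.6246 − sin(2π·0.6246)/(2π)) = -19.1568 → s = 6.8432
seg 2 [173.2°–231°] cycloidal, h=-26: θ=212.1° here. β=38.9, B=57.8. -26·(0.6730 − sin(2π·0.6730)/(2π)) = -21.1615 → s = 4.8385
seg 2 [173.2°–231°] cycloidal, h=-26: θ=219.6° here. β=46.4, B=57.8. -26·(0.8028 − sin(2π·0.8028)/(2π)) = -24.7846 → s = 1.2154
seg 2 [173.2°–231°] cycloidal, h=-26: θ=228.3° here. β=55.1, B=57.8. -26·(0.9533 − sin(2π·0.9533)/(2π)) = -25.9826 → s = 0.0174
θ=209.3°: R = R0 + s = 15 + 6.8432 = 21.8432
θ=212.1°: R = R0 + s = 15 + 4.8385 = 19.8385
θ=219.6°: R = R0 + s = 15 + 1.2154 = 16.2154
θ=228.3°: R = R0 + s = 15 + 0.0174 = 15.0174

θ=209.3°: 21.8432
θ=212.1°: 19.8385
θ=219.6°: 16.2154
θ=228.3°: 15.0174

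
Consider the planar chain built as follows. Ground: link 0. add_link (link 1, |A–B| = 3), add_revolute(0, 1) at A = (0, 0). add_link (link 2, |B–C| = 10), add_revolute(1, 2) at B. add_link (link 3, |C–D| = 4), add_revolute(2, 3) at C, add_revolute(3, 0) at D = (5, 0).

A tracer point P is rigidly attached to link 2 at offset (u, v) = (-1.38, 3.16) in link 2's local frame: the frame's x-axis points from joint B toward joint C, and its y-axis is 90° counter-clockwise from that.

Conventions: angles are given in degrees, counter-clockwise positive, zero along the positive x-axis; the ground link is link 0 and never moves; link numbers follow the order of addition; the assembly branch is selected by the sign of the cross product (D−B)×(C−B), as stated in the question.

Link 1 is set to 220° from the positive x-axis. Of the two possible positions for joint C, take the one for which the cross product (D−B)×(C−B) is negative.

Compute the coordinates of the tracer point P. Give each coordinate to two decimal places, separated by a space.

A=(0,0), D=(5.00,0)
B = A + 3.00·(cos220°, sin220°) = (-2.2981, -1.9284)
|BD| = 7.5486
circle(B,10.00) ∩ circle(D,4.00): a=9.3382, h=3.5773
  candidates: C₊=(5.8164,3.9158) cross=27.004; C₋=(7.6441,-3.0014) cross=-27.004
  branch - wants cross < 0 → take C=(7.6441,-3.0014) (cross=-27.004)
ex = (C−B)/|BC| = (0.9942,-0.1073); ey = (0.1073,0.9942)
P = B + -1.38·ex + 3.16·ey = (-3.3311,1.3615)

-3.33 1.36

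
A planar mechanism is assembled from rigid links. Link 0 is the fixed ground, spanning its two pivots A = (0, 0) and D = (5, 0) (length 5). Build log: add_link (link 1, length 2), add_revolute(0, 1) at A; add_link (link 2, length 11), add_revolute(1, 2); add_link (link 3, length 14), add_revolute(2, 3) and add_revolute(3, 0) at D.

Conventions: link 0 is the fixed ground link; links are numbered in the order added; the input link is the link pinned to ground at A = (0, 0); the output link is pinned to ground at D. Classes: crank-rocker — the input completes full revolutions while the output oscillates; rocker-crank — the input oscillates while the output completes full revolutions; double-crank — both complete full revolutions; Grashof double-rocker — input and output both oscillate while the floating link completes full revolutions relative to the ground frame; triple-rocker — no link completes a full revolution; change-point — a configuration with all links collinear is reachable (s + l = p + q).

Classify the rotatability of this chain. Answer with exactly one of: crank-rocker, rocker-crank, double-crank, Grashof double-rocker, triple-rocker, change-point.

lengths: ground=5, input=2, coupler=11, output=14
sorted: s=2 (shortest), l=14 (longest), p+q=16
s + l = 16 vs p + q = 16
s + l = p + q → change-point (collinear configuration reachable)

change-point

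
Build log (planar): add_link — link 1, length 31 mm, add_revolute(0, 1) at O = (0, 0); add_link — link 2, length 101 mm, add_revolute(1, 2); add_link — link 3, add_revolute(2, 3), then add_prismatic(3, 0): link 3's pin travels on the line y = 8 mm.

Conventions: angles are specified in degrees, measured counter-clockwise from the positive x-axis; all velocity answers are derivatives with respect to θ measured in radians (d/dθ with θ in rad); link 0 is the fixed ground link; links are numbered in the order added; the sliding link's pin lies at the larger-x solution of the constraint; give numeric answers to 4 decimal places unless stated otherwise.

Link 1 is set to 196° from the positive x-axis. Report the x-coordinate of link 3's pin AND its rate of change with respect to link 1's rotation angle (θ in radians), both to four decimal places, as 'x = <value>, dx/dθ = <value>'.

geometry: r = 31 mm, L = 101 mm, e = 8 mm
crank pin P = (r cos θ, r sin θ) = (-29.799113, -8.544758)
h = r sin θ − e = -8.544758 − 8 = -16.544758
x = r cos θ + √(L² − h²) = -29.799113 + 99.635691 = 69.836579
dx/dθ = −r sin θ − h·r cos θ/√(L² − h²) (θ in radians; h = -16.544758) = 3.596540

x = 69.8366, dx/dθ = 3.5965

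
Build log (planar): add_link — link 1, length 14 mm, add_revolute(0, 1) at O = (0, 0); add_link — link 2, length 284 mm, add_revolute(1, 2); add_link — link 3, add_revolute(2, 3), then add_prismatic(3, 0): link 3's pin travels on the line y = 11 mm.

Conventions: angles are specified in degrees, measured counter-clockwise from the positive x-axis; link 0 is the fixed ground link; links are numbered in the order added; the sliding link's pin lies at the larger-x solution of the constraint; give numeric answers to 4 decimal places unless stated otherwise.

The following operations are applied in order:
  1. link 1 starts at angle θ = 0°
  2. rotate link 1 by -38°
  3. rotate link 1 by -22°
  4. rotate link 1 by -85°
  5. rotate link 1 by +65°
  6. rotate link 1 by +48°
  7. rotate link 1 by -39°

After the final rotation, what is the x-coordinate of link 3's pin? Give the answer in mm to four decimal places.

geometry: r = 14 mm, L = 284 mm, e = 11 mm; θ starts at 0°
rotate link 1 by -38°: θ ← 0° -38° = -38°
rotate link 1 by -22°: θ ← -38° -22° = -60°
rotate link 1 by -85°: θ ← -60° -85° = -145°
rotate link 1 by +65°: θ ← -145° +65° = -80°
rotate link 1 by +48°: θ ← -80° +48° = -32°
rotate link 1 by -39°: θ ← -32° -39° = -71°
crank pin P = (r cos θ, r sin θ) = (4.557954, -13.237260)
h = r sin θ − e = -13.237260 − 11 = -24.237260
x = r cos θ + √(L² − h²) = 4.557954 + 282.963876 = 287.521830

287.5218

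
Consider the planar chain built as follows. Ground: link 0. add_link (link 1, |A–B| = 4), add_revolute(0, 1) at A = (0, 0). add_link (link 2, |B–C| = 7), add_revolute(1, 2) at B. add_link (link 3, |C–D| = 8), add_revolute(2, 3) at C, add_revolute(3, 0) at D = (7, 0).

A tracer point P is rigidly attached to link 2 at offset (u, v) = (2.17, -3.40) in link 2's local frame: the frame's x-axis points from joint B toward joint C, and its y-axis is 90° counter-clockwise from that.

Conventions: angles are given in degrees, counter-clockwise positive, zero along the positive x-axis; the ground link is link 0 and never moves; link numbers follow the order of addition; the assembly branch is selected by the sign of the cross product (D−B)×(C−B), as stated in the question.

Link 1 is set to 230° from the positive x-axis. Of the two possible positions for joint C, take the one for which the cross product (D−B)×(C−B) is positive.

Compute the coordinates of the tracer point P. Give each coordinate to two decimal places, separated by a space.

A=(0,0), D=(7.00,0)
B = A + 4.00·(cos230°, sin230°) = (-2.5712, -3.0642)
|BD| = 10.0497
circle(B,7.00) ∩ circle(D,8.00): a=4.2785, h=5.5402
  candidates: C₊=(-0.1856,3.5168) cross=55.677; C₋=(3.1929,-7.0360) cross=-55.677
  branch + wants cross > 0 → take C=(-0.1856,3.5168) (cross=55.677)
ex = (C−B)/|BC| = (0.3408,0.9401); ey = (-0.9401,0.3408)
P = B + 2.17·ex + -3.40·ey = (1.3648,-2.1828)

1.36 -2.18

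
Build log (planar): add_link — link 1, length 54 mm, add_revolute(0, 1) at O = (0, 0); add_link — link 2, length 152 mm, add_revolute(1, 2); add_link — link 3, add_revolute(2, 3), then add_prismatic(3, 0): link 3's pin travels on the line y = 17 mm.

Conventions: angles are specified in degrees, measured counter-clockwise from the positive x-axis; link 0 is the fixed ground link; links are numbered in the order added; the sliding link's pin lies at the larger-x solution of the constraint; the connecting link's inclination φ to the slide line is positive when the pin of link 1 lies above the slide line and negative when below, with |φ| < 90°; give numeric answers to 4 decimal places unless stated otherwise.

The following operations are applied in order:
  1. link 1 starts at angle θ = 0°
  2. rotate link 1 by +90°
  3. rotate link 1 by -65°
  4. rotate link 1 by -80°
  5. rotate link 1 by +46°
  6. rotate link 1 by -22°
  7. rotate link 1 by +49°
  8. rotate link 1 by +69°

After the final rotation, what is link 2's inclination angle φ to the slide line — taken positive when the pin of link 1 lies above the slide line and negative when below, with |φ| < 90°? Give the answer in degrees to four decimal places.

geometry: r = 54 mm, L = 152 mm, e = 17 mm; θ starts at 0°
rotate link 1 by +90°: θ ← 0° +90° = 90°
rotate link 1 by -65°: θ ← 90° -65° = 25°
rotate link 1 by -80°: θ ← 25° -80° = -55°
rotate link 1 by +46°: θ ← -55° +46° = -9°
rotate link 1 by -22°: θ ← -9° -22° = -31°
rotate link 1 by +49°: θ ← -31° +49° = 18°
rotate link 1 by +69°: θ ← 18° +69° = 87°
h = r sin θ − e = 53.925995 − 17 = 36.925995
sin φ = h / L = 36.925995 / 152 = 0.24293418
φ = arcsin(0.24293418) = 14.059783°

14.0598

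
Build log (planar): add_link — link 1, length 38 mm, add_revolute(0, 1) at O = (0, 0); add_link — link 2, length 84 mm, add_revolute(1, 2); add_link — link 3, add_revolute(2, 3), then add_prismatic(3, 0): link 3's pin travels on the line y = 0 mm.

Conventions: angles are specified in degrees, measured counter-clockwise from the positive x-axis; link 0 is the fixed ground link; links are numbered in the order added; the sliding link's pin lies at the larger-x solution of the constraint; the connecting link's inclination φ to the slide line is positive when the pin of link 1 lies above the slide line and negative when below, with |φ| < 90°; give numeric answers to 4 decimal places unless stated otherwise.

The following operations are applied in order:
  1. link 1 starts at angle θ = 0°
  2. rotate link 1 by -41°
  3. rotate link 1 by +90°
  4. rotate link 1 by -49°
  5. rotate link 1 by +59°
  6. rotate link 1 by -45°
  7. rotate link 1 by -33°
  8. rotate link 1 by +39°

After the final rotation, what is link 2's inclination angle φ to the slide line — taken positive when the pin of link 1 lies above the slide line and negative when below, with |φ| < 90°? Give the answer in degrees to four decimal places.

geometry: r = 38 mm, L = 84 mm, e = 0 mm; θ starts at 0°
rotate link 1 by -41°: θ ← 0° -41° = -41°
rotate link 1 by +90°: θ ← -41° +90° = 49°
rotate link 1 by -49°: θ ← 49° -49° = 0°
rotate link 1 by +59°: θ ← 0° +59° = 59°
rotate link 1 by -45°: θ ← 59° -45° = 14°
rotate link 1 by -33°: θ ← 14° -33° = -19°
rotate link 1 by +39°: θ ← -19° +39° = 20°
h = r sin θ − e = 12.996765 − 0 = 12.996765
sin φ = h / L = 12.996765 / 84 = 0.15472340
φ = arcsin(0.15472340) = 8.900755°

8.9008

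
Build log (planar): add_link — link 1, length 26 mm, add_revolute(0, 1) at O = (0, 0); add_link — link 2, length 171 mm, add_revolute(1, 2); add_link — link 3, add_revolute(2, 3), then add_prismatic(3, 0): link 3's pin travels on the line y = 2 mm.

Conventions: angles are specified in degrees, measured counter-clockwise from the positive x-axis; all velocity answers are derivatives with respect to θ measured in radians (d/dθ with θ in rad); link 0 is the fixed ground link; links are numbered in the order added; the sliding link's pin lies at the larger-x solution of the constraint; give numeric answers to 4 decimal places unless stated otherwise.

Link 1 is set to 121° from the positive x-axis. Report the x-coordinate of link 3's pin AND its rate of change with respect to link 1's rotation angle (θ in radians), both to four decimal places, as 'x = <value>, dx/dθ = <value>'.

geometry: r = 26 mm, L = 171 mm, e = 2 mm
crank pin P = (r cos θ, r sin θ) = (-13.390990, 22.286350)
h = r sin θ − e = 22.286350 − 2 = 20.286350
x = r cos θ + √(L² − h²) = -13.390990 + 169.792414 = 156.401425
dx/dθ = −r sin θ − h·r cos θ/√(L² − h²) (θ in radians; h = 20.286350) = -20.686430

x = 156.4014, dx/dθ = -20.6864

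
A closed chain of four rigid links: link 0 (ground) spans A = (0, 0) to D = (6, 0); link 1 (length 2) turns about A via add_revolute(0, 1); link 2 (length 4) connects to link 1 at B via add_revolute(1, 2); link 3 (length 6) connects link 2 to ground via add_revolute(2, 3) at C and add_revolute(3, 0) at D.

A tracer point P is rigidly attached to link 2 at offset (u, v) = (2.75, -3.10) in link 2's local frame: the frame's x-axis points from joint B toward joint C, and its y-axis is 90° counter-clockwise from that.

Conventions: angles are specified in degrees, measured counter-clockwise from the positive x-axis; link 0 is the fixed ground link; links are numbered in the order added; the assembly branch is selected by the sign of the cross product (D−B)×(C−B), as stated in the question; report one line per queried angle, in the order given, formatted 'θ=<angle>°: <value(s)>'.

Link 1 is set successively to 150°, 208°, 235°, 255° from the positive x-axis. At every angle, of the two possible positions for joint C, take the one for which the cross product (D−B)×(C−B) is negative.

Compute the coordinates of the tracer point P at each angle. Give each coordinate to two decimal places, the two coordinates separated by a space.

A=(0,0), D=(6.00,0)
θ=150°: B = A + 2.00·(cos150°, sin150°) = (-1.7321, 1.0000)
θ=150°: |BD| = 7.7964
θ=150°: circle(B,4.00) ∩ circle(D,6.00): a=2.6156, h=3.0263
θ=150°:   candidates: C₊=(1.2501,3.6659) cross=23.595; C₋=(0.4738,-2.3368) cross=-23.595
θ=150°:   branch - wants cross < 0 → take C=(0.4738,-2.3368) (cross=-23.595)
θ=150°: ex = (C−B)/|BC| = (0.5515,-0.8342); ey = (0.8342,0.5515)
θ=150°: P = B + 2.75·ex + -3.10·ey = (-2.8016,-3.0036)
θ=208°: B = A + 2.00·(cos208°, sin208°) = (-1.7659, -0.9389)
θ=208°: |BD| = 7.8225
θ=208°: circle(B,4.00) ∩ circle(D,6.00): a=2.6329, h=3.0113
θ=208°:   candidates: C₊=(0.4865,2.3666) cross=23.556; C₋=(1.2094,-3.6125) cross=-23.556
θ=208°:   branch - wants cross < 0 → take C=(1.2094,-3.6125) (cross=-23.556)
θ=208°: ex = (C−B)/|BC| = (0.7438,-0.6684); ey = (0.6684,0.7438)
θ=208°: P = B + 2.75·ex + -3.10·ey = (-1.7924,-5.0828)
θ=235°: B = A + 2.00·(cos235°, sin235°) = (-1.1472, -1.6383)
θ=235°: |BD| = 7.3325
θ=235°: circle(B,4.00) ∩ circle(D,6.00): a=2.3025, h=3.2709
θ=235°:   candidates: C₊=(0.3663,2.0643) cross=23.984; C₋=(1.8279,-4.3121) cross=-23.984
θ=235°:   branch - wants cross < 0 → take C=(1.8279,-4.3121) (cross=-23.984)
θ=235°: ex = (C−B)/|BC| = (0.7438,-0.6684); ey = (0.6684,0.7438)
θ=235°: P = B + 2.75·ex + -3.10·ey = (-1.1739,-5.7822)
θ=255°: B = A + 2.00·(cos255°, sin255°) = (-0.5176, -1.9319)
θ=255°: |BD| = 6.7979
θ=255°: circle(B,4.00) ∩ circle(D,6.00): a=1.9279, h=3.5047
θ=255°:   candidates: C₊=(0.3348,1.9763) cross=23.825; C₋=(2.3268,-4.7442) cross=-23.825
θ=255°:   branch - wants cross < 0 → take C=(2.3268,-4.7442) (cross=-23.825)
θ=255°: ex = (C−B)/|BC| = (0.7111,-0.7031); ey = (0.7031,0.7111)
θ=255°: P = B + 2.75·ex + -3.10·ey = (-0.7417,-6.0698)

θ=150°: -2.80 -3.00
θ=208°: -1.79 -5.08
θ=235°: -1.17 -5.78
θ=255°: -0.74 -6.07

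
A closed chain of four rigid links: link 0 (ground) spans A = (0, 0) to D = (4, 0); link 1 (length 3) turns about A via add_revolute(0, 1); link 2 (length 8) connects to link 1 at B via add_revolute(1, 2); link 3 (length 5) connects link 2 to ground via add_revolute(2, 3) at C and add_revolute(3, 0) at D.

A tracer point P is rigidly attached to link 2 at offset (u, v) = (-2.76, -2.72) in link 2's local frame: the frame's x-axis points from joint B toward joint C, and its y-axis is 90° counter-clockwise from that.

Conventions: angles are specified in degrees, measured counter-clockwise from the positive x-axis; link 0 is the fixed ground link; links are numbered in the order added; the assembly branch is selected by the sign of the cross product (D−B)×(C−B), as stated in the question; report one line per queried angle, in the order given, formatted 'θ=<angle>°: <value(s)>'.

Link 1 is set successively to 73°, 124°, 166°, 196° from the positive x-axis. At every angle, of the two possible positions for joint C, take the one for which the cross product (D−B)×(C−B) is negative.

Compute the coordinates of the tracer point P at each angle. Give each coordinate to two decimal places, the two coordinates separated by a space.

A=(0,0), D=(4.00,0)
θ=73°: B = A + 3.00·(cos73°, sin73°) = (0.8771, 2.8689)
θ=73°: |BD| = 4.2406
θ=73°: circle(B,8.00) ∩ circle(D,5.00): a=6.7187, h=4.3427
θ=73°:   candidates: C₊=(8.7628,1.5216) cross=18.416; C₋=(2.8869,-4.8745) cross=-18.416
θ=73°:   branch - wants cross < 0 → take C=(2.8869,-4.8745) (cross=-18.416)
θ=73°: ex = (C−B)/|BC| = (0.2512,-0.9679); ey = (0.9679,0.2512)
θ=73°: P = B + -2.76·ex + -2.72·ey = (-2.4490,4.8571)
θ=124°: B = A + 3.00·(cos124°, sin124°) = (-1.6776, 2.4871)
θ=124°: |BD| = 6.1984
θ=124°: circle(B,8.00) ∩ circle(D,5.00): a=6.2452, h=4.9998
θ=124°:   candidates: C₊=(6.0490,4.5609) cross=30.991; C₋=(2.0367,-4.5984) cross=-30.991
θ=124°:   branch - wants cross < 0 → take C=(2.0367,-4.5984) (cross=-30.991)
θ=124°: ex = (C−B)/|BC| = (0.4643,-0.8857); ey = (0.8857,0.4643)
θ=124°: P = B + -2.76·ex + -2.72·ey = (-5.3681,3.6688)
θ=166°: B = A + 3.00·(cos166°, sin166°) = (-2.9109, 0.7258)
θ=166°: |BD| = 6.9489
θ=166°: circle(B,8.00) ∩ circle(D,5.00): a=6.2806, h=4.9551
θ=166°:   candidates: C₊=(3.8529,4.9978) cross=34.433; C₋=(2.8179,-4.8582) cross=-34.433
θ=166°:   branch - wants cross < 0 → take C=(2.8179,-4.8582) (cross=-34.433)
θ=166°: ex = (C−B)/|BC| = (0.7161,-0.6980); ey = (0.6980,0.7161)
θ=166°: P = B + -2.76·ex + -2.72·ey = (-6.7859,0.7045)
θ=196°: B = A + 3.00·(cos196°, sin196°) = (-2.8838, -0.8269)
θ=196°: |BD| = 6.9333
θ=196°: circle(B,8.00) ∩ circle(D,5.00): a=6.2792, h=4.9570
θ=196°:   candidates: C₊=(2.7593,4.8436) cross=34.368; C₋=(3.9418,-4.9997) cross=-34.368
θ=196°:   branch - wants cross < 0 → take C=(3.9418,-4.9997) (cross=-34.368)
θ=196°: ex = (C−B)/|BC| = (0.8532,-0.5216); ey = (0.5216,0.8532)
θ=196°: P = B + -2.76·ex + -2.72·ey = (-6.6573,-1.7080)

θ=73°: -2.45 4.86
θ=124°: -5.37 3.67
θ=166°: -6.79 0.70
θ=196°: -6.66 -1.71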